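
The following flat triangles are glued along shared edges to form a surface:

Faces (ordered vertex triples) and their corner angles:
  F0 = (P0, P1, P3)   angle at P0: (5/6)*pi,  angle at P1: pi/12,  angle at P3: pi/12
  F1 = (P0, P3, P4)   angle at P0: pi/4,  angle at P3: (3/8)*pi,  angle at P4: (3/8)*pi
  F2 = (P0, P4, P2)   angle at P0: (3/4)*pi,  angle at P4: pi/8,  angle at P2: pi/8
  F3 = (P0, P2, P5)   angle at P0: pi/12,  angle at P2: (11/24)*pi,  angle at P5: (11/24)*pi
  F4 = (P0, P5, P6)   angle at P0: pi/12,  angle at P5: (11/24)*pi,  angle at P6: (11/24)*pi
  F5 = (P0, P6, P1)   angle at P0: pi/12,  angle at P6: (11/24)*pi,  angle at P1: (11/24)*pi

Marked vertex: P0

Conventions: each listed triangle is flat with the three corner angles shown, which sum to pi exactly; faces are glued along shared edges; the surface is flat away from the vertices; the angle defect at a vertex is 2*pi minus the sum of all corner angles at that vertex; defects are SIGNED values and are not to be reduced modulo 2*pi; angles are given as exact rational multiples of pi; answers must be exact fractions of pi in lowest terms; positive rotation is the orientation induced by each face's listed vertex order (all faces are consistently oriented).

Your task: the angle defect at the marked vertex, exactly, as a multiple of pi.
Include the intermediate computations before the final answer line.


Sum of corner angles at P0: (25/12)*pi
defect = 2*pi - (25/12)*pi

Answer: defect(P0) = -pi/12


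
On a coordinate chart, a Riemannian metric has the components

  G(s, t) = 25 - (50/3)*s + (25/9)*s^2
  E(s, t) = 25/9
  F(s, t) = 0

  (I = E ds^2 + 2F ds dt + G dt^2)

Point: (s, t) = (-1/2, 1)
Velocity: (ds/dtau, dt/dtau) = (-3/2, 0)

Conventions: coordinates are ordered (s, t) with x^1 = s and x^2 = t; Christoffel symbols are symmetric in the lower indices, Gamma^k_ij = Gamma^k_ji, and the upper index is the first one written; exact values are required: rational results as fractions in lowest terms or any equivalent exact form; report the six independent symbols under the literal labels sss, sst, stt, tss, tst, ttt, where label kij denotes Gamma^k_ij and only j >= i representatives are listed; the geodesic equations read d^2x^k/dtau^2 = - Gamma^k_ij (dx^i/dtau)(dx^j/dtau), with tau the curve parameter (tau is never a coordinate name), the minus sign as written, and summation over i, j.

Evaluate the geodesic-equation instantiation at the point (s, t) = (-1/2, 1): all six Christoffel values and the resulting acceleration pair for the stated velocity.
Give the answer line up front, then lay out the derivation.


Answer: Gamma_sss = 0, Gamma_sst = 0, Gamma_stt = 7/2, Gamma_tss = 0, Gamma_tst = -2/7, Gamma_ttt = 0; accelerations (d^2s/dtau^2, d^2t/dtau^2) = (0, 0)

E = 25/9, F = 0, G = 1225/36 at the point
E_s = 0, E_t = 0, F_s = 0, F_t = 0, G_s = -175/9, G_t = 0
EG - F^2 = 30625/324;  g^inv = (324/30625) * [[1225/36, 0], [0, 25/9]]
first-kind symbols [ij,l] = (1/2)(d_i g_jl + d_j g_il - d_l g_ij): [ss,s] = E_s/2 = 0, [ss,t] = F_s - E_t/2 = 0, [st,s] = E_t/2 = 0, [st,t] = G_s/2 = -175/18, [tt,s] = F_t - G_s/2 = 175/18, [tt,t] = G_t/2 = 0
Gamma^s_ij = (G*[ij,s] - F*[ij,t])/(EG - F^2), Gamma^t_ij = (E*[ij,t] - F*[ij,s])/(EG - F^2)
Gamma_sss = 0, Gamma_sst = 0, Gamma_stt = 7/2, Gamma_tss = 0, Gamma_tst = -2/7, Gamma_ttt = 0
d^2s/dtau^2 = -(Gamma_sss*(-3/2)^2 + 2*Gamma_sst*(-3/2)*(0) + Gamma_stt*(0)^2) = 0
d^2t/dtau^2 = -(Gamma_tss*(-3/2)^2 + 2*Gamma_tst*(-3/2)*(0) + Gamma_ttt*(0)^2) = 0


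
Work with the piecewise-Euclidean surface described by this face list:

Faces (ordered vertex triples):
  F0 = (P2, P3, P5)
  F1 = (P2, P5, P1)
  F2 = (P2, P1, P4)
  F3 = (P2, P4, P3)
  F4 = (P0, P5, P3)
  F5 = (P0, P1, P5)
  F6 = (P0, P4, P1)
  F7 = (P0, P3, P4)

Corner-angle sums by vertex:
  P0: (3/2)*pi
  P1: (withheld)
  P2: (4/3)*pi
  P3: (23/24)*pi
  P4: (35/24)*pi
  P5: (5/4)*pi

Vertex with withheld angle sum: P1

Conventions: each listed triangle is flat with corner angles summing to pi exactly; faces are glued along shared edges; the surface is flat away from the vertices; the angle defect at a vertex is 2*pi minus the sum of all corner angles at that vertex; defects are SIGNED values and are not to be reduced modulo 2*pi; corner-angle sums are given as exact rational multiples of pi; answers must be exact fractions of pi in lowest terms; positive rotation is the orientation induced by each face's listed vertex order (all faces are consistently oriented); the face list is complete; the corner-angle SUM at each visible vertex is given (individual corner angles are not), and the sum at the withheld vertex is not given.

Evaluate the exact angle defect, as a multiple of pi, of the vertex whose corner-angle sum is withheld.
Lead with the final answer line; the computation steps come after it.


Answer: defect(P1) = pi/2

V = 6, E = 12, F = 8; chi = V - E + F = 2
Gauss-Bonnet: total defect = 2*pi*chi = 4*pi; visible defects sum to (7/2)*pi


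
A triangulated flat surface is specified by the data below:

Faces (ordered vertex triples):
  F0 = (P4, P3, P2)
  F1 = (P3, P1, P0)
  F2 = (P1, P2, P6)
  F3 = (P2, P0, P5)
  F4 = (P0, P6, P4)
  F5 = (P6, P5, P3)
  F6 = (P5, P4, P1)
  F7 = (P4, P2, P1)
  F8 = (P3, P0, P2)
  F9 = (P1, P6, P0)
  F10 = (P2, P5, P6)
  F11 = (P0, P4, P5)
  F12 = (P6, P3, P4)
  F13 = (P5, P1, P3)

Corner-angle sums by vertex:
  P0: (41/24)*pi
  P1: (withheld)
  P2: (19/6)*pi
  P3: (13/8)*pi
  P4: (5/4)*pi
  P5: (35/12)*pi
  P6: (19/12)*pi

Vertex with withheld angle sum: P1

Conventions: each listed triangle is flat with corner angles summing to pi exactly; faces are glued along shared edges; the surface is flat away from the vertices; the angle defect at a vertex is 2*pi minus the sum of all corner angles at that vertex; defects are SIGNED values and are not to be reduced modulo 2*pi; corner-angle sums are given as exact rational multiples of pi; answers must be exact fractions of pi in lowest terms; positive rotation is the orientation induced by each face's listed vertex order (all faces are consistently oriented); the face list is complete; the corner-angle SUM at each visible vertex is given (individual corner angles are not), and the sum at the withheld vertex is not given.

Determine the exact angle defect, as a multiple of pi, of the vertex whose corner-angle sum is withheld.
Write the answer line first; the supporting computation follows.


Answer: defect(P1) = pi/4

V = 7, E = 21, F = 14; chi = V - E + F = 0
Gauss-Bonnet: total defect = 2*pi*chi = 0; visible defects sum to -pi/4


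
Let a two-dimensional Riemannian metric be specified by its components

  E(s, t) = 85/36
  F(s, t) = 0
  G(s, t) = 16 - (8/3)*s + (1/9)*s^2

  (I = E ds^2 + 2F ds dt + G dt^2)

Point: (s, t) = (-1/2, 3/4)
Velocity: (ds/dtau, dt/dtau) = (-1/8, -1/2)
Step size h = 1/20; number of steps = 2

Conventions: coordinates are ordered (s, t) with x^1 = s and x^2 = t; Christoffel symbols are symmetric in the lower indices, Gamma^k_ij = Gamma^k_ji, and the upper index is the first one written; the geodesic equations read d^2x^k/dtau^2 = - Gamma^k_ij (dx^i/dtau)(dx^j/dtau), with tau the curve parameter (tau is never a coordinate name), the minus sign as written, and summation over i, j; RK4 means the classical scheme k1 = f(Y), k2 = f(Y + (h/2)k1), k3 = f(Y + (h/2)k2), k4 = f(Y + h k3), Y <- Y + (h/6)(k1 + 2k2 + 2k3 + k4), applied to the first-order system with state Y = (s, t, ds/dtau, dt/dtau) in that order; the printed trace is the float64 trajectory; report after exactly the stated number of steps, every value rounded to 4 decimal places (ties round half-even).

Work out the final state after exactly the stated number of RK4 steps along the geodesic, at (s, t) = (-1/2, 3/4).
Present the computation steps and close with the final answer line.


f(Y) = (ds/dtau, dt/dtau, -Gamma^s_ij Y'^i Y'^j, -Gamma^t_ij Y'^i Y'^j) with the Gammas evaluated at the stage position; h = 0.050000; intermediate values shown to 6 dp
step 0: s = -0.5000, t = 0.7500, ds/dtau = -0.1250, dt/dtau = -0.5000
step 1:
  k1: at (s, t) = (-0.500000, 0.750000), (ds/dtau, dt/dtau) = (-0.125000, -0.500000); Gamma_sss = 0.000000, Gamma_sst = 0.000000, Gamma_stt = 0.588235, Gamma_tss = 0.000000, Gamma_tst = -0.080000, Gamma_ttt = 0.000000; k1 = (-0.125000, -0.500000, -0.147059, 0.010000)
  k2: at (s, t) = (-0.503125, 0.737500), (ds/dtau, dt/dtau) = (-0.128676, -0.499750); Gamma_sss = 0.000000, Gamma_sst = 0.000000, Gamma_stt = 0.588382, Gamma_tss = 0.000000, Gamma_tst = -0.079980, Gamma_ttt = 0.000000; k2 = (-0.128676, -0.499750, -0.146949, 0.010286)
  k3: at (s, t) = (-0.503217, 0.737506), (ds/dtau, dt/dtau) = (-0.128674, -0.499743); Gamma_sss = 0.000000, Gamma_sst = 0.000000, Gamma_stt = 0.588387, Gamma_tss = 0.000000, Gamma_tst = -0.079979, Gamma_ttt = 0.000000; k3 = (-0.128674, -0.499743, -0.146945, 0.010286)
  k4: at (s, t) = (-0.506434, 0.725013), (ds/dtau, dt/dtau) = (-0.132347, -0.499486); Gamma_sss = 0.000000, Gamma_sst = 0.000000, Gamma_stt = 0.588538, Gamma_tss = 0.000000, Gamma_tst = -0.079959, Gamma_ttt = 0.000000; k4 = (-0.132347, -0.499486, -0.146832, 0.010571)
  Y <- Y + (h/6)(k1 + 2k2 + 2k3 + k4): s = -0.5064, t = 0.7250, ds/dtau = -0.1323, dt/dtau = -0.4995
step 2:
  k1: at (s, t) = (-0.506434, 0.725013), (ds/dtau, dt/dtau) = (-0.132347, -0.499486); Gamma_sss = 0.000000, Gamma_sst = 0.000000, Gamma_stt = 0.588538, Gamma_tss = 0.000000, Gamma_tst = -0.079959, Gamma_ttt = 0.000000; k1 = (-0.132347, -0.499486, -0.146832, 0.010571)
  k2: at (s, t) = (-0.509742, 0.712526), (ds/dtau, dt/dtau) = (-0.136018, -0.499221); Gamma_sss = 0.000000, Gamma_sst = 0.000000, Gamma_stt = 0.588694, Gamma_tss = 0.000000, Gamma_tst = -0.079938, Gamma_ttt = 0.000000; k2 = (-0.136018, -0.499221, -0.146715, 0.010856)
  k3: at (s, t) = (-0.509834, 0.712532), (ds/dtau, dt/dtau) = (-0.136015, -0.499214); Gamma_sss = 0.000000, Gamma_sst = 0.000000, Gamma_stt = 0.588698, Gamma_tss = 0.000000, Gamma_tst = -0.079937, Gamma_ttt = 0.000000; k3 = (-0.136015, -0.499214, -0.146712, 0.010856)
  k4: at (s, t) = (-0.513234, 0.700052), (ds/dtau, dt/dtau) = (-0.139683, -0.498943); Gamma_sss = 0.000000, Gamma_sst = 0.000000, Gamma_stt = 0.588858, Gamma_tss = 0.000000, Gamma_tst = -0.079915, Gamma_ttt = 0.000000; k4 = (-0.139683, -0.498943, -0.146593, 0.011139)
  Y <- Y + (h/6)(k1 + 2k2 + 2k3 + k4): s = -0.5132, t = 0.7001, ds/dtau = -0.1397, dt/dtau = -0.4989

Answer: s = -0.5132, t = 0.7001, ds/dtau = -0.1397, dt/dtau = -0.4989


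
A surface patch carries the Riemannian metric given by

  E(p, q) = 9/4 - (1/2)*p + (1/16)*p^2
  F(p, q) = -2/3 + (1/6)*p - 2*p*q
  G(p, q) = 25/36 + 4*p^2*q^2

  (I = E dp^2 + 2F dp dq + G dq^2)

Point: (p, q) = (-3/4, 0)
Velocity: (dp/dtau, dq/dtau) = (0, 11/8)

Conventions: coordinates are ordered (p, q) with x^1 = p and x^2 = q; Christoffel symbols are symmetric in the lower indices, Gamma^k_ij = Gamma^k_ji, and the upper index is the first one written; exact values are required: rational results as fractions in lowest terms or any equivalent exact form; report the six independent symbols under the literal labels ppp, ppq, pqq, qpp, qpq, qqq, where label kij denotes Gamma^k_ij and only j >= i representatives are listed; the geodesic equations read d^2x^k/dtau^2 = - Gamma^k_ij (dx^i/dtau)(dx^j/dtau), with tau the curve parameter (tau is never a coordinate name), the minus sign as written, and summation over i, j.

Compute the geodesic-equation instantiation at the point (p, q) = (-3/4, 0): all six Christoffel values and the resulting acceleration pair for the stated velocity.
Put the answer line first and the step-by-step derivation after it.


Answer: Gamma_ppp = -684/11249, Gamma_ppq = 0, Gamma_pqq = 9600/11249, Gamma_qpp = 1920/11249, Gamma_qpq = 0, Gamma_qqq = 10944/11249; accelerations (d^2p/dtau^2, d^2q/dtau^2) = (-18150/11249, -20691/11249)

E = 681/256, F = -19/24, G = 25/36 at the point
E_p = -19/32, E_q = 0, F_p = 1/6, F_q = 3/2, G_p = 0, G_q = 0
EG - F^2 = 11249/9216;  g^inv = (9216/11249) * [[25/36, 19/24], [19/24, 681/256]]
first-kind symbols [ij,l] = (1/2)(d_i g_jl + d_j g_il - d_l g_ij): [pp,p] = E_p/2 = -19/64, [pp,q] = F_p - E_q/2 = 1/6, [pq,p] = E_q/2 = 0, [pq,q] = G_p/2 = 0, [qq,p] = F_q - G_p/2 = 3/2, [qq,q] = G_q/2 = 0
Gamma^p_ij = (G*[ij,p] - F*[ij,q])/(EG - F^2), Gamma^q_ij = (E*[ij,q] - F*[ij,p])/(EG - F^2)
Gamma_ppp = -684/11249, Gamma_ppq = 0, Gamma_pqq = 9600/11249, Gamma_qpp = 1920/11249, Gamma_qpq = 0, Gamma_qqq = 10944/11249
d^2p/dtau^2 = -(Gamma_ppp*(0)^2 + 2*Gamma_ppq*(0)*(11/8) + Gamma_pqq*(11/8)^2) = -18150/11249
d^2q/dtau^2 = -(Gamma_qpp*(0)^2 + 2*Gamma_qpq*(0)*(11/8) + Gamma_qqq*(11/8)^2) = -20691/11249


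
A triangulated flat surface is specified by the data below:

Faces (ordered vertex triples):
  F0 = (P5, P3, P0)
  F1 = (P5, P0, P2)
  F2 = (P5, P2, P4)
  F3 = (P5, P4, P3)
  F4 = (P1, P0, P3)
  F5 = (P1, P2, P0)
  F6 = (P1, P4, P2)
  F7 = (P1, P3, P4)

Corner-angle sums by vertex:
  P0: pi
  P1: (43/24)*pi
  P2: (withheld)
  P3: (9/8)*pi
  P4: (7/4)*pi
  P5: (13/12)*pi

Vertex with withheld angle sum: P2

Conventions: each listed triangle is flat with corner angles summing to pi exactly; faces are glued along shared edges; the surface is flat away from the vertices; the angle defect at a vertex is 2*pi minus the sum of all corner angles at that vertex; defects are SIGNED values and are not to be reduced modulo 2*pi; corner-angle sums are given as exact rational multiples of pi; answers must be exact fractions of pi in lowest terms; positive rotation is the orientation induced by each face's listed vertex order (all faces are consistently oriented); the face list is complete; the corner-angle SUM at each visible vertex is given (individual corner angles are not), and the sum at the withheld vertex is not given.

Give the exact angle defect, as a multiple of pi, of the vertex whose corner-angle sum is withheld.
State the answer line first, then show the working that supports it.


Answer: defect(P2) = (3/4)*pi

V = 6, E = 12, F = 8; chi = V - E + F = 2
Gauss-Bonnet: total defect = 2*pi*chi = 4*pi; visible defects sum to (13/4)*pi


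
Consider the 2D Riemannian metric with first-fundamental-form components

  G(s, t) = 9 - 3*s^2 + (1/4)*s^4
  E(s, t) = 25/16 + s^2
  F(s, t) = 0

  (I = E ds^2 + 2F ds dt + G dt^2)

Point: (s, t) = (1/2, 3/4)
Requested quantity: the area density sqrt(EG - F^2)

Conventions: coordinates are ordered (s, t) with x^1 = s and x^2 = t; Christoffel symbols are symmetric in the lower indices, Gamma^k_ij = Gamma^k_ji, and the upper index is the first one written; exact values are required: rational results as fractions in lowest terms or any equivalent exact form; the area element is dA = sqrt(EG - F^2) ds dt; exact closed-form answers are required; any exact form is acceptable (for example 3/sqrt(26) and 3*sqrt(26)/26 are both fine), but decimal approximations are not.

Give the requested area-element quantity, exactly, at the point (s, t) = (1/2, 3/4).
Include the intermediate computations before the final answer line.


E = 29/16, F = 0, G = 529/64; EG - F^2 = 15341/1024

Answer: sqrt(EG - F^2) = 23*sqrt(29)/32


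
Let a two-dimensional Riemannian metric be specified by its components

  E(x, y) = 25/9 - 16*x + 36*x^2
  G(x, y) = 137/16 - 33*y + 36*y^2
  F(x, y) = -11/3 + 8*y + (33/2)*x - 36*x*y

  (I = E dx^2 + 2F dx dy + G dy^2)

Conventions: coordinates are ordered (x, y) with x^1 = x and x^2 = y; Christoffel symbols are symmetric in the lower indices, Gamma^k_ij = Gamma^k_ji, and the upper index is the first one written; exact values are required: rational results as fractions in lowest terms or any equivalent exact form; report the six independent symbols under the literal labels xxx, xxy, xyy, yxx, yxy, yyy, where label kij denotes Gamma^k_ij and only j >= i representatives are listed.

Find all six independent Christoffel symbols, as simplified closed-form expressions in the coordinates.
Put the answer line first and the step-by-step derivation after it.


Answer: Gamma_xxx = (5184*x - 1152)/(5184*x^2 - 2304*x + 5184*y^2 - 4752*y + 1489), Gamma_xxy = 0, Gamma_xyy = (1152 - 5184*x)/(5184*x^2 - 2304*x + 5184*y^2 - 4752*y + 1489), Gamma_yxx = (2376 - 5184*y)/(5184*x^2 - 2304*x + 5184*y^2 - 4752*y + 1489), Gamma_yxy = 0, Gamma_yyy = (5184*y - 2376)/(5184*x^2 - 2304*x + 5184*y^2 - 4752*y + 1489)

E = 25/9 - 16*x + 36*x^2; F = -11/3 + 8*y + (33/2)*x - 36*x*y; G = 137/16 - 33*y + 36*y^2
Gamma^k_ij = (1/2) g^{kl} (d_i g_jl + d_j g_il - d_l g_ij), with g^inv = (1/(EG-F^2)) [[G, -F], [-F, E]]
first partials: E_x = -16 + 72*x, E_y = 0, F_x = 33/2 - 36*y, F_y = 8 - 36*x, G_x = 0, G_y = -33 + 72*y
D = EG - F^2 = 1489/144 - 33*y - 16*x + 36*y^2 + 36*x^2
expanded: Gamma^x_xx = (G E_x - 2F F_x + F E_y)/(2D), Gamma^x_xy = (G E_y - F G_x)/(2D), Gamma^x_yy = (2G F_y - G G_x - F G_y)/(2D), Gamma^y_xx = (2E F_x - E E_y - F E_x)/(2D), Gamma^y_xy = (E G_x - F E_y)/(2D), Gamma^y_yy = (E G_y - 2F F_y + F G_x)/(2D); substitute and cancel common factors


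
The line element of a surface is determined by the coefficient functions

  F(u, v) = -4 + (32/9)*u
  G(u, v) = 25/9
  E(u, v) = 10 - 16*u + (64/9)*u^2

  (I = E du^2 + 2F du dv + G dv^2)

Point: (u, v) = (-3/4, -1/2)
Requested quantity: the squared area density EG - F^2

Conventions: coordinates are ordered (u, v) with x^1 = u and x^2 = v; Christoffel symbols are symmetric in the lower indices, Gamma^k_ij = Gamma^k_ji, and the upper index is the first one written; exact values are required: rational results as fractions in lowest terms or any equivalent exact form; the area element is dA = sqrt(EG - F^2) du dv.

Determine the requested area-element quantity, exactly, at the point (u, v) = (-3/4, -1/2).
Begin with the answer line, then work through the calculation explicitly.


Answer: EG - F^2 = 250/9

E = 26, F = -20/3, G = 25/9; EG - F^2 = 250/9


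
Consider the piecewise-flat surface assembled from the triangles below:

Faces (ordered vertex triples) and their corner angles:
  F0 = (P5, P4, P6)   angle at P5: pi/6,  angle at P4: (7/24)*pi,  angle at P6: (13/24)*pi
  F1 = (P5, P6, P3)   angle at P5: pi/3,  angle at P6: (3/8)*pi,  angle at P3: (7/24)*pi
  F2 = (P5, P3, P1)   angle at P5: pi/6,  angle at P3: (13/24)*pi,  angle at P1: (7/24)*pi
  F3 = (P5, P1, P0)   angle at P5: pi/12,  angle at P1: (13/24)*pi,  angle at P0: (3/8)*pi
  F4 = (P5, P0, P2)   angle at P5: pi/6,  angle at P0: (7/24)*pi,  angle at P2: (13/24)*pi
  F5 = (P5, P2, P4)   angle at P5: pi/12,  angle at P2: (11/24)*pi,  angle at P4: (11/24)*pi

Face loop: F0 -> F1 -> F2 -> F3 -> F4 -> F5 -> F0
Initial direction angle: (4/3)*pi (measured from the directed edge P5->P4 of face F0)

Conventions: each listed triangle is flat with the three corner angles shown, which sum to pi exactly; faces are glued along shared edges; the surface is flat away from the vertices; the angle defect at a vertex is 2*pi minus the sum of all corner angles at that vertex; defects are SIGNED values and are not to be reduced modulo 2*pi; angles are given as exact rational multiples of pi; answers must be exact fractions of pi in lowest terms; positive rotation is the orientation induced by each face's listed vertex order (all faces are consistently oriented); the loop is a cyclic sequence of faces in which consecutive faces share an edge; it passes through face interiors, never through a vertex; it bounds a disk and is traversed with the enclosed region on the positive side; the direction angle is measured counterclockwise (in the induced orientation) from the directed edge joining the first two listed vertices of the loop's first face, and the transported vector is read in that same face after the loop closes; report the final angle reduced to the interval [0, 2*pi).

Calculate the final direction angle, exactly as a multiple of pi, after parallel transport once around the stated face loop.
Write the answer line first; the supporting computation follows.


Answer: final direction angle = pi/3

enclosed vertex P5: corner angles sum to pi, defect = 2*pi - pi = pi
adding the enclosed defects to the starting angle (mod 2*pi, induced orientation) gives the holonomy
final angle = (4/3)*pi + pi = pi/3 (mod 2*pi)


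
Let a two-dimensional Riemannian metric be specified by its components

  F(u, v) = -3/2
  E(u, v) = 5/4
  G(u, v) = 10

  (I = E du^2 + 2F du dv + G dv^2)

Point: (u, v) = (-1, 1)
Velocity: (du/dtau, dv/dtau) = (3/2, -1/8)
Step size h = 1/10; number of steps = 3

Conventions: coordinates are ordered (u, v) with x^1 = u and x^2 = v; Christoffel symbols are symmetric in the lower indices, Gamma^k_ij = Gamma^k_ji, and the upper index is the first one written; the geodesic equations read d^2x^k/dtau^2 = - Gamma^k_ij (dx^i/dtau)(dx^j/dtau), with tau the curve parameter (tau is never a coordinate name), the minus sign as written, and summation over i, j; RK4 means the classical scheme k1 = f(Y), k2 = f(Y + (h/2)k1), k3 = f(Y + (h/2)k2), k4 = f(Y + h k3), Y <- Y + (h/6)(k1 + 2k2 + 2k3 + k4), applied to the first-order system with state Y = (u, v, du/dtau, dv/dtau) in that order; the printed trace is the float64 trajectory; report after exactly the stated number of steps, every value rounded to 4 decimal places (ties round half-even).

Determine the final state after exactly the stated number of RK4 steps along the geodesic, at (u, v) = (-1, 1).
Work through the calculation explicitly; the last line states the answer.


f(Y) = (du/dtau, dv/dtau, -Gamma^u_ij Y'^i Y'^j, -Gamma^v_ij Y'^i Y'^j) with the Gammas evaluated at the stage position; h = 0.100000; intermediate values shown to 6 dp
step 0: u = -1.0000, v = 1.0000, du/dtau = 1.5000, dv/dtau = -0.1250
step 1:
  k1: at (u, v) = (-1.000000, 1.000000), (du/dtau, dv/dtau) = (1.500000, -0.125000); Gamma_uuu = 0.000000, Gamma_uuv = 0.000000, Gamma_uvv = 0.000000, Gamma_vuu = 0.000000, Gamma_vuv = 0.000000, Gamma_vvv = 0.000000; k1 = (1.500000, -0.125000, 0.000000, 0.000000)
  k2: at (u, v) = (-0.925000, 0.993750), (du/dtau, dv/dtau) = (1.500000, -0.125000); Gamma_uuu = 0.000000, Gamma_uuv = 0.000000, Gamma_uvv = 0.000000, Gamma_vuu = 0.000000, Gamma_vuv = 0.000000, Gamma_vvv = 0.000000; k2 = (1.500000, -0.125000, 0.000000, 0.000000)
  k3: at (u, v) = (-0.925000, 0.993750), (du/dtau, dv/dtau) = (1.500000, -0.125000); Gamma_uuu = 0.000000, Gamma_uuv = 0.000000, Gamma_uvv = 0.000000, Gamma_vuu = 0.000000, Gamma_vuv = 0.000000, Gamma_vvv = 0.000000; k3 = (1.500000, -0.125000, 0.000000, 0.000000)
  k4: at (u, v) = (-0.850000, 0.987500), (du/dtau, dv/dtau) = (1.500000, -0.125000); Gamma_uuu = 0.000000, Gamma_uuv = 0.000000, Gamma_uvv = 0.000000, Gamma_vuu = 0.000000, Gamma_vuv = 0.000000, Gamma_vvv = 0.000000; k4 = (1.500000, -0.125000, 0.000000, 0.000000)
  Y <- Y + (h/6)(k1 + 2k2 + 2k3 + k4): u = -0.8500, v = 0.9875, du/dtau = 1.5000, dv/dtau = -0.1250
step 2:
  k1: at (u, v) = (-0.850000, 0.987500), (du/dtau, dv/dtau) = (1.500000, -0.125000); Gamma_uuu = 0.000000, Gamma_uuv = 0.000000, Gamma_uvv = 0.000000, Gamma_vuu = 0.000000, Gamma_vuv = 0.000000, Gamma_vvv = 0.000000; k1 = (1.500000, -0.125000, 0.000000, 0.000000)
  k2: at (u, v) = (-0.775000, 0.981250), (du/dtau, dv/dtau) = (1.500000, -0.125000); Gamma_uuu = 0.000000, Gamma_uuv = 0.000000, Gamma_uvv = 0.000000, Gamma_vuu = 0.000000, Gamma_vuv = 0.000000, Gamma_vvv = 0.000000; k2 = (1.500000, -0.125000, 0.000000, 0.000000)
  k3: at (u, v) = (-0.775000, 0.981250), (du/dtau, dv/dtau) = (1.500000, -0.125000); Gamma_uuu = 0.000000, Gamma_uuv = 0.000000, Gamma_uvv = 0.000000, Gamma_vuu = 0.000000, Gamma_vuv = 0.000000, Gamma_vvv = 0.000000; k3 = (1.500000, -0.125000, 0.000000, 0.000000)
  k4: at (u, v) = (-0.700000, 0.975000), (du/dtau, dv/dtau) = (1.500000, -0.125000); Gamma_uuu = 0.000000, Gamma_uuv = 0.000000, Gamma_uvv = 0.000000, Gamma_vuu = 0.000000, Gamma_vuv = 0.000000, Gamma_vvv = 0.000000; k4 = (1.500000, -0.125000, 0.000000, 0.000000)
  Y <- Y + (h/6)(k1 + 2k2 + 2k3 + k4): u = -0.7000, v = 0.9750, du/dtau = 1.5000, dv/dtau = -0.1250
step 3:
  k1: at (u, v) = (-0.700000, 0.975000), (du/dtau, dv/dtau) = (1.500000, -0.125000); Gamma_uuu = 0.000000, Gamma_uuv = 0.000000, Gamma_uvv = 0.000000, Gamma_vuu = 0.000000, Gamma_vuv = 0.000000, Gamma_vvv = 0.000000; k1 = (1.500000, -0.125000, 0.000000, 0.000000)
  k2: at (u, v) = (-0.625000, 0.968750), (du/dtau, dv/dtau) = (1.500000, -0.125000); Gamma_uuu = 0.000000, Gamma_uuv = 0.000000, Gamma_uvv = 0.000000, Gamma_vuu = 0.000000, Gamma_vuv = 0.000000, Gamma_vvv = 0.000000; k2 = (1.500000, -0.125000, 0.000000, 0.000000)
  k3: at (u, v) = (-0.625000, 0.968750), (du/dtau, dv/dtau) = (1.500000, -0.125000); Gamma_uuu = 0.000000, Gamma_uuv = 0.000000, Gamma_uvv = 0.000000, Gamma_vuu = 0.000000, Gamma_vuv = 0.000000, Gamma_vvv = 0.000000; k3 = (1.500000, -0.125000, 0.000000, 0.000000)
  k4: at (u, v) = (-0.550000, 0.962500), (du/dtau, dv/dtau) = (1.500000, -0.125000); Gamma_uuu = 0.000000, Gamma_uuv = 0.000000, Gamma_uvv = 0.000000, Gamma_vuu = 0.000000, Gamma_vuv = 0.000000, Gamma_vvv = 0.000000; k4 = (1.500000, -0.125000, 0.000000, 0.000000)
  Y <- Y + (h/6)(k1 + 2k2 + 2k3 + k4): u = -0.5500, v = 0.9625, du/dtau = 1.5000, dv/dtau = -0.1250

Answer: u = -0.5500, v = 0.9625, du/dtau = 1.5000, dv/dtau = -0.1250


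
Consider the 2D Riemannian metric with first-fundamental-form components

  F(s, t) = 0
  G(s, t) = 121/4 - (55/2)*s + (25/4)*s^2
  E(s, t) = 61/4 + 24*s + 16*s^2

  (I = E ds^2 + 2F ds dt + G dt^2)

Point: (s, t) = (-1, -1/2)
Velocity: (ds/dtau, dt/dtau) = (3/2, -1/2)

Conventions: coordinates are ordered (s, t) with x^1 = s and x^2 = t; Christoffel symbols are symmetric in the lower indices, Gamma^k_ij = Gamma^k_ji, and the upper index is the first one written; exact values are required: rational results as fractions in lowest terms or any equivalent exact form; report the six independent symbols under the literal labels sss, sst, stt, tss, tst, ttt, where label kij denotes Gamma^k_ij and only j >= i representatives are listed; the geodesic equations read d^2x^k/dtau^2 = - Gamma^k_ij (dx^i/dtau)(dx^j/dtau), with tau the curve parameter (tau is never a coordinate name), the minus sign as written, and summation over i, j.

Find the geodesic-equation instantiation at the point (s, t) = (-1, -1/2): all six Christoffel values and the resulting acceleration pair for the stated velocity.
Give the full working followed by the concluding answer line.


E = 29/4, F = 0, G = 64 at the point
E_s = -8, E_t = 0, F_s = 0, F_t = 0, G_s = -40, G_t = 0
EG - F^2 = 464;  g^inv = (1/464) * [[64, 0], [0, 29/4]]
first-kind symbols [ij,l] = (1/2)(d_i g_jl + d_j g_il - d_l g_ij): [ss,s] = E_s/2 = -4, [ss,t] = F_s - E_t/2 = 0, [st,s] = E_t/2 = 0, [st,t] = G_s/2 = -20, [tt,s] = F_t - G_s/2 = 20, [tt,t] = G_t/2 = 0
Gamma^s_ij = (G*[ij,s] - F*[ij,t])/(EG - F^2), Gamma^t_ij = (E*[ij,t] - F*[ij,s])/(EG - F^2)
Gamma_sss = -16/29, Gamma_sst = 0, Gamma_stt = 80/29, Gamma_tss = 0, Gamma_tst = -5/16, Gamma_ttt = 0
d^2s/dtau^2 = -(Gamma_sss*(3/2)^2 + 2*Gamma_sst*(3/2)*(-1/2) + Gamma_stt*(-1/2)^2) = 16/29
d^2t/dtau^2 = -(Gamma_tss*(3/2)^2 + 2*Gamma_tst*(3/2)*(-1/2) + Gamma_ttt*(-1/2)^2) = -15/32

Answer: Gamma_sss = -16/29, Gamma_sst = 0, Gamma_stt = 80/29, Gamma_tss = 0, Gamma_tst = -5/16, Gamma_ttt = 0; accelerations (d^2s/dtau^2, d^2t/dtau^2) = (16/29, -15/32)


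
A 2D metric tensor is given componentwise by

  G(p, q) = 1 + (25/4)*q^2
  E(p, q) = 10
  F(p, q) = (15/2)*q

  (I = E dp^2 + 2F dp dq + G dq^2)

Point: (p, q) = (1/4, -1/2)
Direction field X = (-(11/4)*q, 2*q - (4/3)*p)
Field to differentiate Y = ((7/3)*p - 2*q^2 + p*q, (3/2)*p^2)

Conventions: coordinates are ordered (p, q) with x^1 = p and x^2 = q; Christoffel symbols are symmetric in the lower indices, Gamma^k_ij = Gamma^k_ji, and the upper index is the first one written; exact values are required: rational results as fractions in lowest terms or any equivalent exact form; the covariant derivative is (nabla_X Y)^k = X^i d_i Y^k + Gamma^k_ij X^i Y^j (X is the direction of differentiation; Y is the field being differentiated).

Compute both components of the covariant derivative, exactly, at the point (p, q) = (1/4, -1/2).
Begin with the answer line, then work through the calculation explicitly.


Answer: (nabla_X Y)^p = -995/1776, (nabla_X Y)^q = 1261/1184

E = 10, F = -15/4, G = 41/16 at the point
E_p = 0, E_q = 0, F_p = 0, F_q = 15/2, G_p = 0, G_q = -25/4
EG - F^2 = 185/16;  g^inv = (16/185) * [[41/16, 15/4], [15/4, 10]]
first-kind symbols [ij,l] = (1/2)(d_i g_jl + d_j g_il - d_l g_ij): [pp,p] = E_p/2 = 0, [pp,q] = F_p - E_q/2 = 0, [pq,p] = E_q/2 = 0, [pq,q] = G_p/2 = 0, [qq,p] = F_q - G_p/2 = 15/2, [qq,q] = G_q/2 = -25/8
Gamma^p_ij = (G*[ij,p] - F*[ij,q])/(EG - F^2), Gamma^q_ij = (E*[ij,q] - F*[ij,p])/(EG - F^2)
Gamma_ppp = 0, Gamma_ppq = 0, Gamma_pqq = 24/37, Gamma_qpp = 0, Gamma_qpq = 0, Gamma_qqq = -10/37
X = (11/8, -4/3), Y = (-1/24, 3/32) at the point


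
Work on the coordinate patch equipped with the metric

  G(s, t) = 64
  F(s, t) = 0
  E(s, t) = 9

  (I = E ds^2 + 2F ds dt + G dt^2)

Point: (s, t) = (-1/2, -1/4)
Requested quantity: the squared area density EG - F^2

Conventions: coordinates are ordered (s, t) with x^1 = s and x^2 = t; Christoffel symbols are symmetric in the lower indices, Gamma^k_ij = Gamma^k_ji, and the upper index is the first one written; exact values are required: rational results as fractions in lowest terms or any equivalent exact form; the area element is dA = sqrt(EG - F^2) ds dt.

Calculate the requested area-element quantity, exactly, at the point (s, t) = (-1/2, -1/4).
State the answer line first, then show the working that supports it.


Answer: EG - F^2 = 576

E = 9, F = 0, G = 64; EG - F^2 = 576


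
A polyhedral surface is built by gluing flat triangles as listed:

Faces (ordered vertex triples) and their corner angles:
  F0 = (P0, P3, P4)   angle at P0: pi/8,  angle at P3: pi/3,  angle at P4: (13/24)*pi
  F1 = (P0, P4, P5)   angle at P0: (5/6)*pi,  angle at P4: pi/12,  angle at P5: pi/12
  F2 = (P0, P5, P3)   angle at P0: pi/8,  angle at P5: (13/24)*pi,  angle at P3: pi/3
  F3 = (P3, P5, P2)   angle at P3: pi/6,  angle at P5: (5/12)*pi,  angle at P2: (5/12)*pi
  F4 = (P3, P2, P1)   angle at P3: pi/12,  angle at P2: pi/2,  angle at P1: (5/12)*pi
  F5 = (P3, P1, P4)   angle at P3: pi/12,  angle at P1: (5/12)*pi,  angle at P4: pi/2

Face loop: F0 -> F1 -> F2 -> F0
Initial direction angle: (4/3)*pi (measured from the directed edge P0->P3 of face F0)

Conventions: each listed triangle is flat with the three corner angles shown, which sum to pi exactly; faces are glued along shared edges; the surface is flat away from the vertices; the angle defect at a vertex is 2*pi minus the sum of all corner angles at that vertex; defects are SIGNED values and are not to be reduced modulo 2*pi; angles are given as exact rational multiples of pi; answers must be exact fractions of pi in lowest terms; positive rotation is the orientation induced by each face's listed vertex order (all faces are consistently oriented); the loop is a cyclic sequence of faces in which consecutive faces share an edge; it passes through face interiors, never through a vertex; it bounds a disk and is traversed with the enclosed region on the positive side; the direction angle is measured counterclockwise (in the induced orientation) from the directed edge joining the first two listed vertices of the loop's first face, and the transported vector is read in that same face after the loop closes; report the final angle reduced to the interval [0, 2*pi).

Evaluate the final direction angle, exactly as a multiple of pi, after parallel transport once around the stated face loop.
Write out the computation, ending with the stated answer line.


enclosed vertex P0: corner angles sum to (13/12)*pi, defect = 2*pi - (13/12)*pi = (11/12)*pi
transport around the loop rotates by the sum of enclosed defects; add to the initial angle mod 2*pi
final angle = (4/3)*pi + (11/12)*pi = pi/4 (mod 2*pi)

Answer: final direction angle = pi/4


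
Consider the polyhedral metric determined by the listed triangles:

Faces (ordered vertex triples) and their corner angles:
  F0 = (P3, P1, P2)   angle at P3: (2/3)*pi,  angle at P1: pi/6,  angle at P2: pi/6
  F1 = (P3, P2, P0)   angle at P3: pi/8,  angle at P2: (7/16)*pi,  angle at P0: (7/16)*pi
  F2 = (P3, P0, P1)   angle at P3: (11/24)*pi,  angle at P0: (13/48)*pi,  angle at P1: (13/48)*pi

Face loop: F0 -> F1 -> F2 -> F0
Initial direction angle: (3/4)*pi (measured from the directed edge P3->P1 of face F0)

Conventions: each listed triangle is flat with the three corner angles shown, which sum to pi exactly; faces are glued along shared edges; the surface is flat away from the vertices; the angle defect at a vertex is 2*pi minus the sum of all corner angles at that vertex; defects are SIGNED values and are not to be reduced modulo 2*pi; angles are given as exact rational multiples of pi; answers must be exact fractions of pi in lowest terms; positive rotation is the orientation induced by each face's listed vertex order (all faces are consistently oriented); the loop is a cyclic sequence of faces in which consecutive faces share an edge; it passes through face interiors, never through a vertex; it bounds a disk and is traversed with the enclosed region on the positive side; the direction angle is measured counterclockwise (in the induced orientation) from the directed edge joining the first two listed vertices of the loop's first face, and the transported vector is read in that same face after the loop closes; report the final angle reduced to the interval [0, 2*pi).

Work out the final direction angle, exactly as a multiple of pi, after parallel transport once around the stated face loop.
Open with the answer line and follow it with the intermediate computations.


Answer: final direction angle = (3/2)*pi

enclosed vertex P3: corner angles sum to (5/4)*pi, defect = 2*pi - (5/4)*pi = (3/4)*pi
summing the enclosed defects onto the initial angle, mod 2*pi in the induced orientation:
final angle = (3/4)*pi + (3/4)*pi = (3/2)*pi (mod 2*pi)


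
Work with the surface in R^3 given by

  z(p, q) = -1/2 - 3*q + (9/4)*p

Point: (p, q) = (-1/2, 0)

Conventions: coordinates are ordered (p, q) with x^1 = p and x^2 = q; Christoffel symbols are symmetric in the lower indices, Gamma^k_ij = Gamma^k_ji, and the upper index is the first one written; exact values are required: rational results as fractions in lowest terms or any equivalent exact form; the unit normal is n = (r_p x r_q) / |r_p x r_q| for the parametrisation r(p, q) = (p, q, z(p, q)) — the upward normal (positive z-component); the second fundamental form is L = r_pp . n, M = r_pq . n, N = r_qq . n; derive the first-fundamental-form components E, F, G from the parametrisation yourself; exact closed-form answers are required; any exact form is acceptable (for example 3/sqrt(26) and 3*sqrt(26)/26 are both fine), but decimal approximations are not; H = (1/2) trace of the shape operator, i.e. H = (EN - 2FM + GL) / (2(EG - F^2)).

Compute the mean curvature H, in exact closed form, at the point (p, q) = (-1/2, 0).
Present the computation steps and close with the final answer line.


z_p = 9/4, z_q = -3, z_pp = 0, z_pq = 0, z_qq = 0
E = 97/16, F = -27/4, G = 10; answer radicand W^2 = 241/16
unnormalised second-form numerators: l = 0, m = 0, n = 0; L = l/sqrt(241/16), and similarly M = m/sqrt(W^2), N = n/sqrt(W^2)
H = (E*n - 2*F*m + G*l) / (2*(EG - F^2)*sqrt(W^2)); E*n - 2*F*m + G*l = 0, EG - F^2 = 241/16, so H = (0)/sqrt(241/16)

Answer: H = 0


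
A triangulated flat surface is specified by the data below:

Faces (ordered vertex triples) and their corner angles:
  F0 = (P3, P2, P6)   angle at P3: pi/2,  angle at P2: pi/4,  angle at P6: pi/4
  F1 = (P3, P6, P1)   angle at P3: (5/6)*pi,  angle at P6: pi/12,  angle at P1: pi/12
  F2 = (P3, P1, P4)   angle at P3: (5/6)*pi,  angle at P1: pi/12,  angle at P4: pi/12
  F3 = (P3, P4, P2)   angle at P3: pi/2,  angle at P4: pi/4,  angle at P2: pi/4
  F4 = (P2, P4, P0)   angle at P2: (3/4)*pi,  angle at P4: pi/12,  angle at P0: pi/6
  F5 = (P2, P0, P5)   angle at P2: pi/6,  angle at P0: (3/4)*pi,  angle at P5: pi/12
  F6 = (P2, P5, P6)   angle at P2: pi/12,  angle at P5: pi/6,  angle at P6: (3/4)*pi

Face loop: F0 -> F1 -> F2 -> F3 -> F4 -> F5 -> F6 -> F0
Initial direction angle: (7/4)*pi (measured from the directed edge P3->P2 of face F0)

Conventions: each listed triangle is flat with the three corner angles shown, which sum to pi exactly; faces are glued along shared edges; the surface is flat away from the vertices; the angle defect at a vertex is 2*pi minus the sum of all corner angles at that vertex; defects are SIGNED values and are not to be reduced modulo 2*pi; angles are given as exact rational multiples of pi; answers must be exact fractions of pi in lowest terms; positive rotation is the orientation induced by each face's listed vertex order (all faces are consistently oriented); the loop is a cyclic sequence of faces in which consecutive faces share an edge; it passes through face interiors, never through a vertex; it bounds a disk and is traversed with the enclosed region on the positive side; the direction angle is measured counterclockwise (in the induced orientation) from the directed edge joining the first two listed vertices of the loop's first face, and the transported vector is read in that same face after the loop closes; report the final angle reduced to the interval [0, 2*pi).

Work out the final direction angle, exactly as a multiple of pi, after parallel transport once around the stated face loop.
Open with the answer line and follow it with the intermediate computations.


Answer: final direction angle = (19/12)*pi

enclosed vertex P2: corner angles sum to (3/2)*pi, defect = 2*pi - (3/2)*pi = pi/2
enclosed vertex P3: corner angles sum to (8/3)*pi, defect = 2*pi - (8/3)*pi = (-2/3)*pi
the rotation equals the total enclosed defect, so the final angle is initial + defects (mod 2*pi)
final angle = (7/4)*pi - pi/6 = (19/12)*pi (mod 2*pi)


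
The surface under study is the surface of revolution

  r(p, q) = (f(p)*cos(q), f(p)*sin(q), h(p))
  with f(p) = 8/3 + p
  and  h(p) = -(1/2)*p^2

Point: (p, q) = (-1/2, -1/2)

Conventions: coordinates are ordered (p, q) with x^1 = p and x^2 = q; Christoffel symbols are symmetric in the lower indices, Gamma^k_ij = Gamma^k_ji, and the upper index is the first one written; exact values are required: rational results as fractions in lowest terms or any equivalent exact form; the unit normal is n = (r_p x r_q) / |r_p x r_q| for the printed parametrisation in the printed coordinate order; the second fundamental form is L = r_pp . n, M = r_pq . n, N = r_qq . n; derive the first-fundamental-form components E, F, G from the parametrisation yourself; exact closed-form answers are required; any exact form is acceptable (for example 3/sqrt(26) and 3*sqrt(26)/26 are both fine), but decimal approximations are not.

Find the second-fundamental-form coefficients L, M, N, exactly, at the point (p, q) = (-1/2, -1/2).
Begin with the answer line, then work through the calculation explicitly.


Answer: L = -2*sqrt(5)/5, M = 0, N = 13*sqrt(5)/30

f = 13/6, f' = 1, f'' = 0, h' = 1/2, h'' = -1
E = 5/4, F = 0, G = 169/36; answer radicand W^2 = 5/4
unnormalised second-form numerators: l = -1, m = 0, n = 13/12; L = l/sqrt(5/4), and similarly M = m/sqrt(W^2), N = n/sqrt(W^2)


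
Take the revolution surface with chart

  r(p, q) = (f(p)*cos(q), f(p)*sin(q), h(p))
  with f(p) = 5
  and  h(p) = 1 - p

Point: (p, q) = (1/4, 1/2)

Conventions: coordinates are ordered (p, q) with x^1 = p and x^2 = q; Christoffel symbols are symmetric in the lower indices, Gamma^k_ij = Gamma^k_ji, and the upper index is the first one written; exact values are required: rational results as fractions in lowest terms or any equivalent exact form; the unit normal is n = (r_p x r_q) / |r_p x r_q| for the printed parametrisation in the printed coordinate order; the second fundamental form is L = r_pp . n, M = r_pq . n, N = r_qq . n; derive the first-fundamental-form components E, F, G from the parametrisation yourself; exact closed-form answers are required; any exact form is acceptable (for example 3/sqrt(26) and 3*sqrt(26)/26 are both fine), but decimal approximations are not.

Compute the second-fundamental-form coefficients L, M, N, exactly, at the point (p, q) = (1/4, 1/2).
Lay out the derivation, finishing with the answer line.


f = 5, f' = 0, f'' = 0, h' = -1, h'' = 0
E = 1, F = 0, G = 25; answer radicand W^2 = 1
unnormalised second-form numerators: l = 0, m = 0, n = -5; L = l/sqrt(1), and similarly M = m/sqrt(W^2), N = n/sqrt(W^2)

Answer: L = 0, M = 0, N = -5
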